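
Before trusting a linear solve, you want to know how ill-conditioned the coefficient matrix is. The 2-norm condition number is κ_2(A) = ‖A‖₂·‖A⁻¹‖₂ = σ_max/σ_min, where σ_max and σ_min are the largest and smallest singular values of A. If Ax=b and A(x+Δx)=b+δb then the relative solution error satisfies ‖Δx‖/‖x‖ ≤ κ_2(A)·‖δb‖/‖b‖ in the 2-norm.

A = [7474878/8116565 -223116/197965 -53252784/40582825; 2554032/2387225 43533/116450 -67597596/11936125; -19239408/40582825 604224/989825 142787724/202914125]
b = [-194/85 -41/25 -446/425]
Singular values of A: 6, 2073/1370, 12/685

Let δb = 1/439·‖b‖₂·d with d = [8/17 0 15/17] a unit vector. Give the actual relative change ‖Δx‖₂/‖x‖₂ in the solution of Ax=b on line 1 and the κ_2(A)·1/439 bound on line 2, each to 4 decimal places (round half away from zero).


largest singular value 6, smallest 12/685
condition number: 6 ÷ (12/685) = 342.5000
perturbation bound = 342.5000·1/439 = 0.7802
solve Ax = b  →  x = [-98.6549 -53.1424 -21.8557]
‖b‖ = 3.0000, ‖x‖ = 114.1691
with δb = [0.0032 0.0000 0.0060], A·Δx = δb → ‖Δx‖ = 0.3901
dividing the unrounded norms, ‖Δx‖/‖x‖ = 0.0034
so the bound overstates the realised error by a factor of ≈ 228.3381 (computed from the unrounded values)

0.0034
0.7802


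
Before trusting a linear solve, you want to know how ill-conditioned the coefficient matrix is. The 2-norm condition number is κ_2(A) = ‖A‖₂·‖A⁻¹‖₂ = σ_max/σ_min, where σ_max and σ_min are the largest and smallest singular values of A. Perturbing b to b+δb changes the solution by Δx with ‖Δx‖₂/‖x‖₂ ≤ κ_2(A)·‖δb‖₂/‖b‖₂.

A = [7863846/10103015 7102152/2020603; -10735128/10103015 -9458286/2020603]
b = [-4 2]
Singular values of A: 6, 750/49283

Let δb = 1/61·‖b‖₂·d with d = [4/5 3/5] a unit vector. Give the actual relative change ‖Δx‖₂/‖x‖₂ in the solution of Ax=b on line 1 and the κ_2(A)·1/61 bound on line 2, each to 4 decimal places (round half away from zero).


largest singular value 6, smallest 750/49283
condition number: 6 ÷ (750/49283) = 394.2640
perturbation bound = 394.2640·1/61 = 6.4633
solve Ax = b  →  x = [128.0696 -29.4990]
2-norm of b is 4.4721; of x, 131.4230
with δb = [0.0587 0.0440], A·Δx = δb → ‖Δx‖ = 4.8175
relative error = 0.0367
tightness: 0.0367 against a bound of 6.4633 (unrounded ratio ≈ 0.0057)

0.0367
6.4633


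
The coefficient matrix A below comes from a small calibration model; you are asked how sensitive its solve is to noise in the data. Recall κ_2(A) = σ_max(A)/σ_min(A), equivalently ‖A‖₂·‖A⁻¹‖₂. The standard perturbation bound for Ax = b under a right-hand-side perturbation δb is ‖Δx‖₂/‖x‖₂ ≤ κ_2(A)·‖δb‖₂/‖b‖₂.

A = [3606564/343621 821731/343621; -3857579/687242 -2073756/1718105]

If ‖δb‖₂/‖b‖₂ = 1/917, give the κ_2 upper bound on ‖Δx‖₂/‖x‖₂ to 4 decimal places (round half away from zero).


AᵀA = [231522945625/1634261476 65114069238/2042826845; 65114069238/2042826845 73292421649/10214134225]; tr = 3617634341/24304900, det = 13845841/24304900
char-poly roots: 3721/25 and 3721/972196
κ_2(A) = √(λ_max/λ_min) = √((3721/25) / (3721/972196)) = 197.2000
κ_2(A)·‖δb‖/‖b‖ = 0.2150

0.2150


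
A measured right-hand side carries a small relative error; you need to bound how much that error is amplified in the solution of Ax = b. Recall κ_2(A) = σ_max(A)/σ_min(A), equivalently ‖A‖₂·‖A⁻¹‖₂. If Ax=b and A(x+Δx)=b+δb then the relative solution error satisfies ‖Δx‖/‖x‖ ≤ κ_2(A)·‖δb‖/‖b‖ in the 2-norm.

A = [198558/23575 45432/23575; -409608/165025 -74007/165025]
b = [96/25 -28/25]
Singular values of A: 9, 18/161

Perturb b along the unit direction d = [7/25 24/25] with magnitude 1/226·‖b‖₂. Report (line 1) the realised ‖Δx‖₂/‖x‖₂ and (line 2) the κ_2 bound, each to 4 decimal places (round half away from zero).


0.3562
0.3562

σ_max = 9, σ_min = 18/161
condition number: 9 ÷ (18/161) = 80.5000
bound on ‖Δx‖/‖x‖: κ·ε = 80.5000·1/226 = 0.3562
solve Ax = b  →  x = [0.4336 0.0976]
‖b‖₂ = 4.0000 and ‖x‖₂ = 0.4444
with δb = [0.0050 0.0170], A·Δx = δb → ‖Δx‖ = 0.1583
realised ‖Δx‖/‖x‖ = 0.3562
realised/bound = 1 exactly: the bound is attained for this b and d


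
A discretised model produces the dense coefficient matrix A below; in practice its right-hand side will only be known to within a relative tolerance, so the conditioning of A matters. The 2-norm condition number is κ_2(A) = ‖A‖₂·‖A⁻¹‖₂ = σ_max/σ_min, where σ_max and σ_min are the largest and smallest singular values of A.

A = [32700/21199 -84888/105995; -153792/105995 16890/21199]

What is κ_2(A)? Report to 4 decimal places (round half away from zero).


M = AᵀA = [3524112/785825 -75168/31433; -75168/31433 1002852/785825]. tr(M)=266292/46225, det(M)=5184/1155625
eigenvalues of AᵀA: λ = (tr ± √(tr²−4·det))/2 = 144/25, 36/46225
so κ_2 = √((144/25) / (36/46225)) = 86.0000

86.0000


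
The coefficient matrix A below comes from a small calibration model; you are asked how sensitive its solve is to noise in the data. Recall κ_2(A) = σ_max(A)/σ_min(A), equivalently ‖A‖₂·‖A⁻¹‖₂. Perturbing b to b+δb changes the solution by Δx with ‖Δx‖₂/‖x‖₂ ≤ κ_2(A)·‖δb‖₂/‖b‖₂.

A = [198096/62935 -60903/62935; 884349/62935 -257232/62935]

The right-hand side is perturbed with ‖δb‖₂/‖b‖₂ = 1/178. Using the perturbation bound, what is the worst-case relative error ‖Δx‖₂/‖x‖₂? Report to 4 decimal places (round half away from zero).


1.7247

M = AᵀA = [488587257/2356225 -142502976/2356225; -142502976/2356225 41568993/2356225]. tr(M)=21206250/94249, det(M)=50625/94249
solving λ² − 21206250/94249·λ + 50625/94249 = 0 gives λ = 225, 225/94249
κ_2(A) = √(λ_max/λ_min) = √(225 / (225/94249)) = 307.0000
κ_2(A)·‖δb‖/‖b‖ = 1.7247


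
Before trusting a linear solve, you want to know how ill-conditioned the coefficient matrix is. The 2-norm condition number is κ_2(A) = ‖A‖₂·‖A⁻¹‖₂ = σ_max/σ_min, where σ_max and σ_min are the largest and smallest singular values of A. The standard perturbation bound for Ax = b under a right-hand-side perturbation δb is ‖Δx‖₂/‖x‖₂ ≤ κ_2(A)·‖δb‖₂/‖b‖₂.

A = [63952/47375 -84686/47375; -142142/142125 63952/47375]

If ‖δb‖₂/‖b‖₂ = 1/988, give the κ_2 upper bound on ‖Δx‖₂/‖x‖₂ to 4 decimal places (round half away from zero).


M = AᵀA = [2280522916/807980625 -1013511296/269326875; -1013511296/269326875 450463076/89775625]. tr(M)=253387624/32319225, det(M)=38416/32319225
eigenvalues of AᵀA: λ = (tr ± √(tr²−4·det))/2 = 196/25, 196/1292769
so κ_2 = √((196/25) / (196/1292769)) = 227.4000
worst-case relative error ≤ 227.4000 × 1/988 = 0.2302

0.2302


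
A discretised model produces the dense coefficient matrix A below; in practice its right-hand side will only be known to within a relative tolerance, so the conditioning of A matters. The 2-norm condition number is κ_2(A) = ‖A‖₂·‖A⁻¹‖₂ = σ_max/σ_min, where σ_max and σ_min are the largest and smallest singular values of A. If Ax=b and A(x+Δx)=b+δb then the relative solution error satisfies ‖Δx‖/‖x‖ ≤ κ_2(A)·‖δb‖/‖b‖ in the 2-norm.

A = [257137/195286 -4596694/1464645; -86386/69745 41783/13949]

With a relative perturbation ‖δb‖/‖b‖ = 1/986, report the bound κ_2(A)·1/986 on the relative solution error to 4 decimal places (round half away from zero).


AᵀA = [3704689601/1133668900 -266725705/34010067; -266725705/34010067 48011000221/2550755025]; tr = 1333646197/60372900, det = 4879681/1509322500
solving λ² − 1333646197/60372900·λ + 4879681/1509322500 = 0 gives λ = 2209/100, 2209/15093225
σ_max=√(2209/100)=(47/10), σ_min=√(2209/15093225)=(47/3885) → κ = 388.5000
worst-case relative error ≤ 388.5000 × 1/986 = 0.3940

0.3940


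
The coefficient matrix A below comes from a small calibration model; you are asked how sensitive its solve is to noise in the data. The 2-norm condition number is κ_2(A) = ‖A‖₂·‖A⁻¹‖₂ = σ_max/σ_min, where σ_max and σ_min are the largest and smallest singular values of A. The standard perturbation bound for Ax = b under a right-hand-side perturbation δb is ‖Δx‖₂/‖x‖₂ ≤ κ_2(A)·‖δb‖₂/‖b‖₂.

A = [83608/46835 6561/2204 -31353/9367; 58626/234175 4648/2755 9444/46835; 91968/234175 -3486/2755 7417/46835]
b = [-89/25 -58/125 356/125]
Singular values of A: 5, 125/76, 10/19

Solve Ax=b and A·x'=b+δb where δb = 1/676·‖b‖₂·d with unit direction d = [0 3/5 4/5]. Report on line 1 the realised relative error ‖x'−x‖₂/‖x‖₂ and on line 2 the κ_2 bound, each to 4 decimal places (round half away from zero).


σ_max = 5, σ_min = 10/19
κ_2(A) = 5 / (10/19) = 9.5000
worst-case relative error ≤ 9.5000 × 1/676 = 0.0141
solve Ax = b  →  x = [3.2776 -0.9920 1.9294]
‖b‖₂ = 4.5826 and ‖x‖₂ = 3.9306
δb = ε·‖b‖·d = [0.0000 0.0041 0.0054]; solving A·Δx = δb gives ‖Δx‖ = 0.0129
realised ‖Δx‖/‖x‖ = 0.0033
tightness: 0.0033 against a bound of 0.0141 (unrounded ratio ≈ 0.2332)

0.0033
0.0141


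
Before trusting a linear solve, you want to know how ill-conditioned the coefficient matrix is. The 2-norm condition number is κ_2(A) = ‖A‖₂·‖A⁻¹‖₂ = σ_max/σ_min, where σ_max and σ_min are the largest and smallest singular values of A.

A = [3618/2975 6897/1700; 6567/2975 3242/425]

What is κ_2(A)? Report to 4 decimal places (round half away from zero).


M = AᵀA = [194517/30625 190509/8750; 190509/8750 746497/10000]. tr(M)=63505/784, det(M)=81/784
solving λ² − 63505/784·λ + 81/784 = 0 gives λ = 81, 1/784
κ = σ_max/σ_min = 9/(1/28) = 252.0000

252.0000


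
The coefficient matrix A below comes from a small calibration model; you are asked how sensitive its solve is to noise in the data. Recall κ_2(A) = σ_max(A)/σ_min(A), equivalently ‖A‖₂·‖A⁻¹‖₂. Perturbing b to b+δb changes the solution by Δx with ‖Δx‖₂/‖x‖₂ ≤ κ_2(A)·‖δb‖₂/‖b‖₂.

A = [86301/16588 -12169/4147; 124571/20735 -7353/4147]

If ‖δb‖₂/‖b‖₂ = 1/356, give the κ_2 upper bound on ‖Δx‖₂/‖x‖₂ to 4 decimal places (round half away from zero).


0.0247

form AᵀA = [39740557/629200 -815409/31460; -815409/31460 18490/1573] with trace 3625889/48400 and determinant 3418801/48400
solving λ² − 3625889/48400·λ + 3418801/48400 = 0 gives λ = 1849/25, 1849/1936
κ = σ_max/σ_min = (43/5)/(43/44) = 8.8000
worst-case relative error ≤ 8.8000 × 1/356 = 0.0247


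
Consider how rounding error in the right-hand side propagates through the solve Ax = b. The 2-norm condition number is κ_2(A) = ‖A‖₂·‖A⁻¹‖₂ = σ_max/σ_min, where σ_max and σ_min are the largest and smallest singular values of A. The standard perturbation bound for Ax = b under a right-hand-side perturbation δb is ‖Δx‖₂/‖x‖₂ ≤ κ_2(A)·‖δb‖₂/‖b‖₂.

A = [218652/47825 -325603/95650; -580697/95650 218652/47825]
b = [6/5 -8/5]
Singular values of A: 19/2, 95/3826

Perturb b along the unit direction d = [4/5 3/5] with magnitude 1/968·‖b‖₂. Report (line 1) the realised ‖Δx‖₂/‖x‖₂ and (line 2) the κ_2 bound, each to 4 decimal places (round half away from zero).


0.3952
0.3952

σ_max = 19/2, σ_min = 95/3826
κ = σ_max/σ_min = (19/2)/(95/3826) = 382.6000
κ_2(A)·‖δb‖/‖b‖ = 0.3952
solve Ax = b  →  x = [0.1684 -0.1263]
‖b‖₂ = 2.0000 and ‖x‖₂ = 0.2105
with δb = [0.0017 0.0012], A·Δx = δb → ‖Δx‖ = 0.0832
realised ‖Δx‖/‖x‖ = 0.3952
so the bound is sharp here: realised error equals the bound


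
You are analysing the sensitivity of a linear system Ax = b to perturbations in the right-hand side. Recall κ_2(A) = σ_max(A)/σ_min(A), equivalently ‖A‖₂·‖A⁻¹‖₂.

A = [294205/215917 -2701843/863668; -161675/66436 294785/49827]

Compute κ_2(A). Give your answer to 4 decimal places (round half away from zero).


M = AᵀA = [20077382225/2581046416 -9030380470/483946203; -9030380470/483946203 1040388660769/23229417744]. tr(M)=3612677813/68726088, det(M)=442050625/2199234816
λ_max, λ_min = (3612677813/68726088 ± √815477714329574209/295204698236484)/2 = 841/16, 525625/137452176
κ_2(A) = √(λ_max/λ_min) = √((841/16) / (525625/137452176)) = 117.2400

117.2400


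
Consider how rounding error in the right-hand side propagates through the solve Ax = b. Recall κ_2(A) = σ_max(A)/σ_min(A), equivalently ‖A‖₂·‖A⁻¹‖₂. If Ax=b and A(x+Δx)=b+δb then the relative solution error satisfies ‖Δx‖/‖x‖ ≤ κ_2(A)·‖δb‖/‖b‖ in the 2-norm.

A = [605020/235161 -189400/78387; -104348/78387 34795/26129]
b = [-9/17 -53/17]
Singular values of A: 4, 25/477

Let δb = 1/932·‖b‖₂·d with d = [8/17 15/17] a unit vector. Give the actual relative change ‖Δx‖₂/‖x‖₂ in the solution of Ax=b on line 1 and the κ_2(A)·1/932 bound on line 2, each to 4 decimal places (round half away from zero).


largest singular value 4, smallest 25/477
κ = σ_max/σ_min = 4/(25/477) = 76.3200
bound on ‖Δx‖/‖x‖: κ·ε = 76.3200·1/932 = 0.0819
solve Ax = b  →  x = [-39.2948 -41.6221]
‖b‖₂ = 3.1623 and ‖x‖₂ = 57.2405
with δb = [0.0016 0.0030], A·Δx = δb → ‖Δx‖ = 0.0647
realised ‖Δx‖/‖x‖ = 0.0011
so the bound overstates the realised error by a factor of ≈ 72.4042 (computed from the unrounded values)

0.0011
0.0819


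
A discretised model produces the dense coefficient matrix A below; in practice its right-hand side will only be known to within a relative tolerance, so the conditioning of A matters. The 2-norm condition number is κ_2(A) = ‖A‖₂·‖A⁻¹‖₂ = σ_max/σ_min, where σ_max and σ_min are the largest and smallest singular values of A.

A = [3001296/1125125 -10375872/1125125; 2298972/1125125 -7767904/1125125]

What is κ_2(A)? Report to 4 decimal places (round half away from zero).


M = AᵀA = [571721997456/50636250625 -1959970276992/50636250625; -1959970276992/50636250625 6719962092544/50636250625]. tr(M)=11666694544/81018001, det(M)=14745600/81018001
solving λ² − 11666694544/81018001·λ + 14745600/81018001 = 0 gives λ = 144, 102400/81018001
κ = σ_max/σ_min = 12/(320/9001) = 337.5375

337.5375


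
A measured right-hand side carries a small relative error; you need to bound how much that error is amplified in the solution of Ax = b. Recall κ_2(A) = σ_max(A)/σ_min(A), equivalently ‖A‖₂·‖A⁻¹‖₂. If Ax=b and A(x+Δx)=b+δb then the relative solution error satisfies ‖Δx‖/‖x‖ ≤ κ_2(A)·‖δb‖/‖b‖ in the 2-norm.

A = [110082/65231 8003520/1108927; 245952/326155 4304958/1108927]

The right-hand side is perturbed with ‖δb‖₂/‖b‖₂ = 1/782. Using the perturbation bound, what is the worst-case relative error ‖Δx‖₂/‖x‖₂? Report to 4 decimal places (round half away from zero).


M = AᵀA = [363443554404/106377084025 321413557248/21275416805; 321413557248/21275416805 285775071876/4255083361]. tr(M)=4466282184/63282025, det(M)=3111696/2531281
char-poly roots: 1764/25 and 44100/2531281
σ_max=√(1764/25)=(42/5), σ_min=√(44100/2531281)=(210/1591) → κ = 63.6400
bound on ‖Δx‖/‖x‖: κ·ε = 63.6400·1/782 = 0.0814

0.0814


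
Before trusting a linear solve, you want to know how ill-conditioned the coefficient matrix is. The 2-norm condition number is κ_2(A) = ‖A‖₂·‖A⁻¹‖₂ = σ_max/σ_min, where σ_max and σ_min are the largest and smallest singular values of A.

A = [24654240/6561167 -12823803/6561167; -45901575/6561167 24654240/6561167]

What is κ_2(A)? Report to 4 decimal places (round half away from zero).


form AᵀA = [9393723659025/148958174401 -5009790876480/148958174401; -5009790876480/148958174401 2672254233081/148958174401] with trace 41750788554/515426209 and determinant 102515625/515426209
char-poly roots: 81 and 1265625/515426209
σ_max=√81=9, σ_min=√(1265625/515426209)=(1125/22703) → κ = 181.6240

181.6240


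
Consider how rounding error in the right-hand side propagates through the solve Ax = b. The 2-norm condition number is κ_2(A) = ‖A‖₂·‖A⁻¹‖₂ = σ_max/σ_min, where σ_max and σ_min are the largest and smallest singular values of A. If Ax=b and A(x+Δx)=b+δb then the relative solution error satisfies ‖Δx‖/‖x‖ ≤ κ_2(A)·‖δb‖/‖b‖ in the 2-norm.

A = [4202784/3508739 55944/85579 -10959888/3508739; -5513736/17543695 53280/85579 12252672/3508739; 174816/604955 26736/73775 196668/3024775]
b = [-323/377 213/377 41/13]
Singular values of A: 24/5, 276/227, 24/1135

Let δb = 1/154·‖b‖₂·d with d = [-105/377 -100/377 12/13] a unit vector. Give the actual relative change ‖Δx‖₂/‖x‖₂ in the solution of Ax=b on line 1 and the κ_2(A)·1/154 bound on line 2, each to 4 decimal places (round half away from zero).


0.0072
1.4740

from the listed singular values, σ₁ = 24/5, σ_n = 24/1135
condition number: (24/5) ÷ (24/1135) = 227.0000
bound on ‖Δx‖/‖x‖: κ·ε = 227.0000·1/154 = 1.4740
solve Ax = b  →  x = [111.1674 -84.4670 25.2262]
‖b‖ = 3.3166, ‖x‖ = 141.8775
re-solving with b+δb shifts x by Δx of norm 1.0185
relative error = 0.0072
realised/bound (from unrounded values) ≈ 0.0049


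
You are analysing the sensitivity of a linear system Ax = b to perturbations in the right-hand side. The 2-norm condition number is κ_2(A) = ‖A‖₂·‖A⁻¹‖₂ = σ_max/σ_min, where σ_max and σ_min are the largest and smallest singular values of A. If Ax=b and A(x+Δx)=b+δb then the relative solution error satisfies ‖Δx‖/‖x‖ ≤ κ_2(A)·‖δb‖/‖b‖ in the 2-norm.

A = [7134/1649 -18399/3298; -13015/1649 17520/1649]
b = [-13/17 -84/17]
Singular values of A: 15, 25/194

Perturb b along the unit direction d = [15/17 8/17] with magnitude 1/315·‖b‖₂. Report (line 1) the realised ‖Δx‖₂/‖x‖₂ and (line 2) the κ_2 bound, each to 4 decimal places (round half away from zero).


largest singular value 15, smallest 25/194
κ_2(A) = 15 / (25/194) = 116.4000
perturbation bound = 116.4000·1/315 = 0.3695
solve Ax = b  →  x = [-18.4640 -14.1813]
2-norm of b is 5.0000; of x, 23.2815
Δx = A⁻¹·δb where δb = 1/315·5.0000·d; ‖Δx‖ = 0.1232
relative error = 0.0053
so the bound overstates the realised error by a factor of ≈ 69.8446 (computed from the unrounded values)

0.0053
0.3695


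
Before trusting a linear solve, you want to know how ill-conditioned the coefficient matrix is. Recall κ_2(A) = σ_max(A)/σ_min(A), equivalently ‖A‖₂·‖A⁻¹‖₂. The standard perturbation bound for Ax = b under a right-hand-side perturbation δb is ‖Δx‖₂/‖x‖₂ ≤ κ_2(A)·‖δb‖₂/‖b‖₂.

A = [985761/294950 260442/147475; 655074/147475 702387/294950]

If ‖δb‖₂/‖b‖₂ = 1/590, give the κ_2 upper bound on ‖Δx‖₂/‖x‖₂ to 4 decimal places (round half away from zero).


0.5881

M = AᵀA = [107528501241/3479820100 2867396112/173991005; 2867396112/173991005 30586705569/3479820100]. tr(M)=47790729/1204090, det(M)=15752961/1204090000
eigenvalues of AᵀA: λ = (tr ± √(tr²−4·det))/2 = 3969/100, 3969/12040900
σ_max=√(3969/100)=(63/10), σ_min=√(3969/12040900)=(63/3470) → κ = 347.0000
bound on ‖Δx‖/‖x‖: κ·ε = 347.0000·1/590 = 0.5881


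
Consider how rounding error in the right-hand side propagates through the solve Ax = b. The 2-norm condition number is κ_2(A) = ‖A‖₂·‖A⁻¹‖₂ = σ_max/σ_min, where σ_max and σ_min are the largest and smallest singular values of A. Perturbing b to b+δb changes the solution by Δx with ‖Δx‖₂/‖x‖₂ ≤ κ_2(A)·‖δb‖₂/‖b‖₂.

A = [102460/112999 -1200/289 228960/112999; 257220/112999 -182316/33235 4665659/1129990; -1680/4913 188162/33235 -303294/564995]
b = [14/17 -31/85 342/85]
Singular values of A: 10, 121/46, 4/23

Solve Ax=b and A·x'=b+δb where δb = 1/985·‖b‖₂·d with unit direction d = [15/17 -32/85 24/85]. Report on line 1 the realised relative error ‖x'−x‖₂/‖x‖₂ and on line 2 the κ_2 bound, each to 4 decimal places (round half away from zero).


0.0021
0.0584

σ_max = 10, σ_min = 4/23
condition number: 10 ÷ (4/23) = 57.5000
perturbation bound = 57.5000·1/985 = 0.0584
solve Ax = b  →  x = [-9.7178 0.7132 6.2166]
‖b‖₂ = 4.1231 and ‖x‖₂ = 11.5581
with δb = [0.0037 -0.0016 0.0012], A·Δx = δb → ‖Δx‖ = 0.0241
dividing the unrounded norms, ‖Δx‖/‖x‖ = 0.0021
so the bound overstates the realised error by a factor of ≈ 28.0326 (computed from the unrounded values)


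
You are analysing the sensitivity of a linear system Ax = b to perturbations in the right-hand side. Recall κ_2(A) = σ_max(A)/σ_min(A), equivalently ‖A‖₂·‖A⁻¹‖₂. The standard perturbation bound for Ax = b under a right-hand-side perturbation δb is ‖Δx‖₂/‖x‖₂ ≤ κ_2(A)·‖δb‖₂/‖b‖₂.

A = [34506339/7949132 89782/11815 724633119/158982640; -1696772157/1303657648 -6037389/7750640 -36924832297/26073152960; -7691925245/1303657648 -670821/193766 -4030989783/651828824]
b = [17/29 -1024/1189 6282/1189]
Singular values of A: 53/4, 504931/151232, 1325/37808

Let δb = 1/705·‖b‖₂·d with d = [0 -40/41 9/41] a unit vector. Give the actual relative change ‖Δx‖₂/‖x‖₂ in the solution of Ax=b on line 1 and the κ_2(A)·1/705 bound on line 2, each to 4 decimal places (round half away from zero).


largest singular value 53/4, smallest 1325/37808
κ_2(A) = (53/4) / (1325/37808) = 378.0800
κ_2(A)·‖δb‖/‖b‖ = 0.5363
solve Ax = b  →  x = [-41.9463 0.8226 38.7060]
‖b‖ = 5.3852, ‖x‖ = 57.0817
re-solving with b+δb shifts x by Δx of norm 0.2180
dividing the unrounded norms, ‖Δx‖/‖x‖ = 0.0038
tightness: 0.0038 against a bound of 0.5363 (unrounded ratio ≈ 0.0071)

0.0038
0.5363


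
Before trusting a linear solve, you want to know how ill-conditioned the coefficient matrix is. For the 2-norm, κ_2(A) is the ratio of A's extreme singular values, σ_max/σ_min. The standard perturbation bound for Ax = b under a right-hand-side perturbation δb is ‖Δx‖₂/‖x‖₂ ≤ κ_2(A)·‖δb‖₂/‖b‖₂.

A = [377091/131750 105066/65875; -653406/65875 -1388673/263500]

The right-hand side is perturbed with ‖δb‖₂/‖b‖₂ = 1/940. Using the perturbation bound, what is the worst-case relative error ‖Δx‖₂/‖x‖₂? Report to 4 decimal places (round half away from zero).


0.1979

M = AᵀA = [174113433/1633700 1857141/32674; 1857141/32674 198120897/6534800]. tr(M)=52622037/384400, det(M)=20820969/38440000
char-poly roots: 13689/100 and 1521/384400
σ_max=√(13689/100)=(117/10), σ_min=√(1521/384400)=(39/620) → κ = 186.0000
κ_2(A)·‖δb‖/‖b‖ = 0.1979


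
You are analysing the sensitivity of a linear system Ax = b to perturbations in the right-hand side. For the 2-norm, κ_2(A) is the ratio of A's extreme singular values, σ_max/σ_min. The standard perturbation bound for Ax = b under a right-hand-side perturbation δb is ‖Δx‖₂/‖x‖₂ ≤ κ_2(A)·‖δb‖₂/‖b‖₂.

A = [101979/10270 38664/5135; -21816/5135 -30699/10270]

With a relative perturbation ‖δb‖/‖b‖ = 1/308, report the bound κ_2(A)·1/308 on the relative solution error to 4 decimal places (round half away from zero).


0.2565

M = AᵀA = [14560317/124820 2729376/31205; 2729376/31205 8191773/124820]. tr(M)=2275209/12482, det(M)=531441/99856
λ_max, λ_min = (2275209/12482 ± √1293314817600/38950081)/2 = 729/4, 729/24964
so κ_2 = √((729/4) / (729/24964)) = 79.0000
perturbation bound = 79.0000·1/308 = 0.2565


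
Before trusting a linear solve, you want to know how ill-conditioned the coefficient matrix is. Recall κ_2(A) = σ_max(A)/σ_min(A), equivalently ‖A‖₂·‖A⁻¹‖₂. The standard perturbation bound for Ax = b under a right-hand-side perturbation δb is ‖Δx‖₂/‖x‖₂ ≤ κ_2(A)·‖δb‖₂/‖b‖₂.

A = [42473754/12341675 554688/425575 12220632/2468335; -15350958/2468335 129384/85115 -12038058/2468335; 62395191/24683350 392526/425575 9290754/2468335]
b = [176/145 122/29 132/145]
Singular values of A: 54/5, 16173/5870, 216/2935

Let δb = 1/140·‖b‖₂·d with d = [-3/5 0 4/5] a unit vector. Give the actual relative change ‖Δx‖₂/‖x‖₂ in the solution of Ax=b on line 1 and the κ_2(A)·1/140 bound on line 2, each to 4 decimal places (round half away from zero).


0.2966
1.0482

from the listed singular values, σ₁ = 54/5, σ_n = 216/2935
κ_2(A) = (54/5) / (216/2935) = 146.7500
bound on ‖Δx‖/‖x‖: κ·ε = 146.7500·1/140 = 1.0482
solve Ax = b  →  x = [-0.7585 1.1614 0.4666]
‖b‖₂ = 4.4721 and ‖x‖₂ = 1.4636
with δb = [-0.0192 0.0000 0.0256], A·Δx = δb → ‖Δx‖ = 0.4341
dividing the unrounded norms, ‖Δx‖/‖x‖ = 0.2966
realised/bound (from unrounded values) ≈ 0.2829


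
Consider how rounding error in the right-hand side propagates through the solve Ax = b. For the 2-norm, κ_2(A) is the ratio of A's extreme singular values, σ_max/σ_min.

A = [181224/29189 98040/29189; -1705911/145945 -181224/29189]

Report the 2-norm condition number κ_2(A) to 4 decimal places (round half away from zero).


M = AᵀA = [759451617/4335425 81007128/867085; 81007128/867085 8641152/173417]. tr(M)=57381201/255025, det(M)=5184/10201
eigenvalues of AᵀA: λ = (tr ± √(tr²−4·det))/2 = 225, 576/255025
σ_max=√225=15, σ_min=√(576/255025)=(24/505) → κ = 315.6250

315.6250


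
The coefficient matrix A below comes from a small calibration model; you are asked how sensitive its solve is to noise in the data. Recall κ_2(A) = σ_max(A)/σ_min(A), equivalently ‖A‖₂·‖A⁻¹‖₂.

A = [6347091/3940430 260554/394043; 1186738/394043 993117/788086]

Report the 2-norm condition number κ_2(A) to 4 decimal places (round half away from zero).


356.6000

form AᵀA = [626713744729/53726604100 13056415848/2686330205; 13056415848/2686330205 4352369977/2149064164] with trace 2176103533/158954450 and determinant 1874161/1271635600
solving λ² − 2176103533/158954450·λ + 1874161/1271635600 = 0 gives λ = 1369/100, 1369/12716356
κ_2(A) = √(λ_max/λ_min) = √((1369/100) / (1369/12716356)) = 356.6000


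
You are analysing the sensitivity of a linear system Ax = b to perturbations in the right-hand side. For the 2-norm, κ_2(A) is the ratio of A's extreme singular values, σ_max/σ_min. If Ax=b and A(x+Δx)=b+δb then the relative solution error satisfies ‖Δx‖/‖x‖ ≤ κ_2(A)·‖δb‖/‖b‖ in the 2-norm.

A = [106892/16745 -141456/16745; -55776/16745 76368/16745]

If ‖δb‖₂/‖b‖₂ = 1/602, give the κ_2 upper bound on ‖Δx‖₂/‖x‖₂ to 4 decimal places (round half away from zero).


0.2454

form AᵀA = [10060112/194045 -13411776/194045; -13411776/194045 17883648/194045] with trace 5588752/38809 and determinant 36864/38809
solving λ² − 5588752/38809·λ + 36864/38809 = 0 gives λ = 144, 256/38809
κ_2(A) = √(λ_max/λ_min) = √(144 / (256/38809)) = 147.7500
κ_2(A)·‖δb‖/‖b‖ = 0.2454


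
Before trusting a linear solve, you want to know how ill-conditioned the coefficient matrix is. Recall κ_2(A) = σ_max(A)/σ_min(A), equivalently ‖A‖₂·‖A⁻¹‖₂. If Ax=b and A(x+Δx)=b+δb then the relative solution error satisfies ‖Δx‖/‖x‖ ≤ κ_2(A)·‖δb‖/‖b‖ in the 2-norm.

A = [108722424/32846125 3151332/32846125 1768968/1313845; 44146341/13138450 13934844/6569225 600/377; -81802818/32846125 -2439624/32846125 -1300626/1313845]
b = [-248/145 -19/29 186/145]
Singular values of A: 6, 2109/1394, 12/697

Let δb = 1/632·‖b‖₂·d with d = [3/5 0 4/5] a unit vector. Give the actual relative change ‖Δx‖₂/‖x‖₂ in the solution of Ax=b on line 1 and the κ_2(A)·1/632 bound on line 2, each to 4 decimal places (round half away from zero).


σ_max = 6, σ_min = 12/697
κ_2(A) = 6 / (12/697) = 348.5000
bound on ‖Δx‖/‖x‖: κ·ε = 348.5000·1/632 = 0.5514
solve Ax = b  →  x = [-0.4805 0.5484 -0.1282]
2-norm of b is 2.2361; of x, 0.7403
Δx = A⁻¹·δb where δb = 1/632·2.2361·d; ‖Δx‖ = 0.2055
realised ‖Δx‖/‖x‖ = 0.2776
so the bound overstates the realised error by a factor of ≈ 1.9864 (computed from the unrounded values)

0.2776
0.5514


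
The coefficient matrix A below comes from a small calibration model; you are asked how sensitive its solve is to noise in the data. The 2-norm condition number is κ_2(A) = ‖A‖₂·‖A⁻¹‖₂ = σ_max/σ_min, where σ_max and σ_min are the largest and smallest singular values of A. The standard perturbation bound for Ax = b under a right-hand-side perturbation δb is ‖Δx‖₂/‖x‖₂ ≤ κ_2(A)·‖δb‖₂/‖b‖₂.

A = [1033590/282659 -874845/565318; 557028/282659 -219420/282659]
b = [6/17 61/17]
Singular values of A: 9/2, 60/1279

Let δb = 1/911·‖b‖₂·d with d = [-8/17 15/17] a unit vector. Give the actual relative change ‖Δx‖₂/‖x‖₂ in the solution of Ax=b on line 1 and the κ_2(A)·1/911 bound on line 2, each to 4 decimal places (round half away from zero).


from the listed singular values, σ₁ = 9/2, σ_n = 60/1279
κ = σ_max/σ_min = (9/2)/(60/1279) = 95.9250
perturbation bound = 95.9250·1/911 = 0.1053
solve Ax = b  →  x = [25.0064 58.8598]
‖b‖₂ = 3.6056 and ‖x‖₂ = 63.9515
with δb = [-0.0019 0.0035], A·Δx = δb → ‖Δx‖ = 0.0844
realised ‖Δx‖/‖x‖ = 0.0013
so the bound overstates the realised error by a factor of ≈ 79.8164 (computed from the unrounded values)

0.0013
0.1053


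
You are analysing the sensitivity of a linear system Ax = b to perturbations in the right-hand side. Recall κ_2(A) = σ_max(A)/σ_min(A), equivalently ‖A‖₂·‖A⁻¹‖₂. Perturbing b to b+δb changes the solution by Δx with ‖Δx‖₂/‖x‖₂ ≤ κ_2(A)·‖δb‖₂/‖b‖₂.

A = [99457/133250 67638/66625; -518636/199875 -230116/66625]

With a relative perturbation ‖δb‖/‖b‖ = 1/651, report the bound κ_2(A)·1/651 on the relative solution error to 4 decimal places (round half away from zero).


0.5526

form AᵀA = [1863933529/255680100 207099281/21306675; 207099281/21306675 92045236/7102225] with trace 207102481/10227204 and determinant 900/284089
eigenvalues of AᵀA: λ = (tr ± √(tr²−4·det))/2 = 81/4, 400/2556801
κ = σ_max/σ_min = (9/2)/(20/1599) = 359.7750
worst-case relative error ≤ 359.7750 × 1/651 = 0.5526


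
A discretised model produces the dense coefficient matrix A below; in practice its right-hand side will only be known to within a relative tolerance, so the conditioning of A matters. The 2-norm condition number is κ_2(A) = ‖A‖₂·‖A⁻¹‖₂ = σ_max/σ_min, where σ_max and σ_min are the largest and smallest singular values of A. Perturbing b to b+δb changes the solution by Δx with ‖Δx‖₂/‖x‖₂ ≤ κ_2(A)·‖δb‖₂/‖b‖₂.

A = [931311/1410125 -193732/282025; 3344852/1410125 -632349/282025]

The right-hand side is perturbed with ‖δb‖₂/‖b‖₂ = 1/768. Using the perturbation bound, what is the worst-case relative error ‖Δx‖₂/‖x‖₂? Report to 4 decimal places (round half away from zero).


0.1013

AᵀA = [19288600129/3181524025 -3672861696/636304805; -3672861696/636304805 699835753/127260961]; tr = 43738994/3783025, det = 83521/3783025
λ_max, λ_min = (43738994/3783025 ± √1911835748007936/14311278150625)/2 = 289/25, 289/151321
so κ_2 = √((289/25) / (289/151321)) = 77.8000
κ_2(A)·‖δb‖/‖b‖ = 0.1013


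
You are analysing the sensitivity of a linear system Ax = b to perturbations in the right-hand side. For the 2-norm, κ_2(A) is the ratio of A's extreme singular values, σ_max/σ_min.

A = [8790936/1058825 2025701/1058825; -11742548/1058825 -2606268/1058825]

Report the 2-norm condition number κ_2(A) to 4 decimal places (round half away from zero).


M = AᵀA = [8606719571536/44844415225 387296279496/8968883045; 387296279496/8968883045 435843897169/44844415225]. tr(M)=1075855261/5335445, det(M)=406586896/666930625
solving λ² − 1075855261/5335445·λ + 406586896/666930625 = 0 gives λ = 5041/25, 80656/26677225
κ_2(A) = √(λ_max/λ_min) = √((5041/25) / (80656/26677225)) = 258.2500

258.2500


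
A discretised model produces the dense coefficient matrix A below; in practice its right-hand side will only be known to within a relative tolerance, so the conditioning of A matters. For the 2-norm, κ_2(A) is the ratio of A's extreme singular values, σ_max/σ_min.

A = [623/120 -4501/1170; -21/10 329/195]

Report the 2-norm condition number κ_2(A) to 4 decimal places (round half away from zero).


72.0000

form AᵀA = [451633/14400 -253967/10800; -253967/10800 142933/8100] with trace 254065/5184 and determinant 2401/5184
char-poly roots: 49 and 49/5184
σ_max=√49=7, σ_min=√(49/5184)=(7/72) → κ = 72.0000


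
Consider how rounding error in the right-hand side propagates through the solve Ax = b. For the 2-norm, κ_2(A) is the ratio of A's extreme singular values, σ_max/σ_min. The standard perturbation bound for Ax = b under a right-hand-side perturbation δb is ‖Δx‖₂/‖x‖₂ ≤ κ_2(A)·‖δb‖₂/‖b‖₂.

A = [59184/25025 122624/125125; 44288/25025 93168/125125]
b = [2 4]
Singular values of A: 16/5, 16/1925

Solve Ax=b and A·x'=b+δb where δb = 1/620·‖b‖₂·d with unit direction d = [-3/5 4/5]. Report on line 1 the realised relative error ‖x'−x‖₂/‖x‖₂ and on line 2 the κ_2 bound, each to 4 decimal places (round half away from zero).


from the listed singular values, σ₁ = 16/5, σ_n = 16/1925
κ_2(A) = (16/5) / (16/1925) = 385.0000
bound on ‖Δx‖/‖x‖: κ·ε = 385.0000·1/620 = 0.6210
solve Ax = b  →  x = [-91.3942 222.5962]
2-norm of b is 4.4721; of x, 240.6282
δb = ε·‖b‖·d = [-0.0043 0.0058]; solving A·Δx = δb gives ‖Δx‖ = 0.8678
dividing the unrounded norms, ‖Δx‖/‖x‖ = 0.0036
tightness: 0.0036 against a bound of 0.6210 (unrounded ratio ≈ 0.0058)

0.0036
0.6210


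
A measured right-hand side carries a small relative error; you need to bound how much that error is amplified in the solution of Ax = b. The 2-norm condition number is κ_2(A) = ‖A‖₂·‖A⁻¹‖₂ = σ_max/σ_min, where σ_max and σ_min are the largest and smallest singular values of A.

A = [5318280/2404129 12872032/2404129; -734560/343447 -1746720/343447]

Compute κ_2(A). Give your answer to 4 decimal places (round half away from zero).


AᵀA = [5005345600/528659677 12012030720/528659677; 12012030720/528659677 28829206528/528659677]; tr = 2602657856/40666129, det = 1638400/40666129
solving λ² − 2602657856/40666129·λ + 1638400/40666129 = 0 gives λ = 64, 25600/40666129
so κ_2 = √(64 / (25600/40666129)) = 318.8500

318.8500


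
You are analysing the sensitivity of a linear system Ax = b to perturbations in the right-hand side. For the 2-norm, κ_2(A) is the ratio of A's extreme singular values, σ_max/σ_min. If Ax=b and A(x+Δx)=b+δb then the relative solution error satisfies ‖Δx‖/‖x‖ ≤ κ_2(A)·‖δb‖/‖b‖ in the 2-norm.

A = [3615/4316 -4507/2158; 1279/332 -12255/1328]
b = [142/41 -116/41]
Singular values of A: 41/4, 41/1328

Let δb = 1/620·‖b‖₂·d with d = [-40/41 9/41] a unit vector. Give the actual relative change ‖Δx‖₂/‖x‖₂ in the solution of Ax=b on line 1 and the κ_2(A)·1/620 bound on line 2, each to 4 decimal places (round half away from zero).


0.0018
0.5355

largest singular value 41/4, smallest 41/1328
κ = σ_max/σ_min = (41/4)/(41/1328) = 332.0000
bound on ‖Δx‖/‖x‖: κ·ε = 332.0000·1/620 = 0.5355
solve Ax = b  →  x = [-119.6698 -49.6510]
‖b‖ = 4.4721, ‖x‖ = 129.5611
Δx = A⁻¹·δb where δb = 1/620·4.4721·d; ‖Δx‖ = 0.2336
realised ‖Δx‖/‖x‖ = 0.0018
so the bound overstates the realised error by a factor of ≈ 296.9502 (computed from the unrounded values)


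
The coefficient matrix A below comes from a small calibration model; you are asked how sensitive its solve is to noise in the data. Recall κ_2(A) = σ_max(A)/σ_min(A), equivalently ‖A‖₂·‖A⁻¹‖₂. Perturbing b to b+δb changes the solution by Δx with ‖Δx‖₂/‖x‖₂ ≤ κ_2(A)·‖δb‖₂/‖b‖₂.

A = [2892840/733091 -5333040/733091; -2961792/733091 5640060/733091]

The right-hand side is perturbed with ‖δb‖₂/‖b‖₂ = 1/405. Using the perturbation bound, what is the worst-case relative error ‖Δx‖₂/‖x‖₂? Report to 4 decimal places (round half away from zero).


M = AᵀA = [20381373504/639027841 -38207272320/639027841; -38207272320/639027841 71642797200/639027841]. tr(M)=318422736/2211169, det(M)=2073600/2211169
λ_max, λ_min = (318422736/2211169 ± √101374698481572096/4889268346561)/2 = 144, 14400/2211169
κ_2(A) = √(λ_max/λ_min) = √(144 / (14400/2211169)) = 148.7000
bound on ‖Δx‖/‖x‖: κ·ε = 148.7000·1/405 = 0.3672

0.3672


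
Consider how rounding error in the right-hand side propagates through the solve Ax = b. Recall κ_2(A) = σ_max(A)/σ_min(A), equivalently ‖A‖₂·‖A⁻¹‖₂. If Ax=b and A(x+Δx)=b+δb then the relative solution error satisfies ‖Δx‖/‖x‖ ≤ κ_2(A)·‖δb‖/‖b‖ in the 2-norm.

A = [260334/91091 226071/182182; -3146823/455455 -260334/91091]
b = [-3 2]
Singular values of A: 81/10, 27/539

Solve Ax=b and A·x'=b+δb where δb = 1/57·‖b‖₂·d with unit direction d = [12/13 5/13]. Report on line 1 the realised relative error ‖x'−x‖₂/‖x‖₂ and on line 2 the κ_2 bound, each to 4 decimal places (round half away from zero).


largest singular value 81/10, smallest 27/539
κ_2(A) = (81/10) / (27/539) = 161.7000
perturbation bound = 161.7000·1/57 = 2.8368
solve Ax = b  →  x = [15.0142 -36.9972]
‖b‖₂ = 3.6056 and ‖x‖₂ = 39.9276
Δx = A⁻¹·δb where δb = 1/57·3.6056·d; ‖Δx‖ = 1.2628
realised ‖Δx‖/‖x‖ = 0.0316
realised/bound (from unrounded values) ≈ 0.0111

0.0316
2.8368


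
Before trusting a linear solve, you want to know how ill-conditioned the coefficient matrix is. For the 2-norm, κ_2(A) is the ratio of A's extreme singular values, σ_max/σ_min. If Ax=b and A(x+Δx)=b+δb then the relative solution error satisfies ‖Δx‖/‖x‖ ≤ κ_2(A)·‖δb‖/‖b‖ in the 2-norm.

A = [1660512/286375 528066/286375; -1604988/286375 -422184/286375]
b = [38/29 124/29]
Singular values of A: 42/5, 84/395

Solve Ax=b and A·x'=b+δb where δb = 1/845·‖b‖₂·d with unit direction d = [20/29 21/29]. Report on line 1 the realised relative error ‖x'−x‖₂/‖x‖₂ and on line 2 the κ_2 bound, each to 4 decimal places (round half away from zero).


0.0013
0.0467

σ_max = 42/5, σ_min = 84/395
condition number: (42/5) ÷ (84/395) = 39.5000
κ_2(A)·‖δb‖/‖b‖ = 0.0467
solve Ax = b  →  x = [-5.4952 17.9905]
‖b‖₂ = 4.4721 and ‖x‖₂ = 18.8110
Δx = A⁻¹·δb where δb = 1/845·4.4721·d; ‖Δx‖ = 0.0249
realised ‖Δx‖/‖x‖ = 0.0013
tightness: 0.0013 against a bound of 0.0467 (unrounded ratio ≈ 0.0283)


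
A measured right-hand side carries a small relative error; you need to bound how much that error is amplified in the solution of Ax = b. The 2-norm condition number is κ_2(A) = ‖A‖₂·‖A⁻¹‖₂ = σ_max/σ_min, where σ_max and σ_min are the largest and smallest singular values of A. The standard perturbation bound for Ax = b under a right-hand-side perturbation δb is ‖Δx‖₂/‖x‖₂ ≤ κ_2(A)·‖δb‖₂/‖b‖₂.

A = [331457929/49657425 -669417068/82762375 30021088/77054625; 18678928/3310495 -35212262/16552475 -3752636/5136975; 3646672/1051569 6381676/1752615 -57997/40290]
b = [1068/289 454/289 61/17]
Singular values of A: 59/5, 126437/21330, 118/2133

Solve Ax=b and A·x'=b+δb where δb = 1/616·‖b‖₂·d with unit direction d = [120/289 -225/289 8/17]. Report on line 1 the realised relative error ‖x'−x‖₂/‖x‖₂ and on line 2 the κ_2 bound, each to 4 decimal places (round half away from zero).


0.0044
0.3463

from the listed singular values, σ₁ = 59/5, σ_n = 118/2133
condition number: (59/5) ÷ (118/2133) = 213.3000
perturbation bound = 213.3000·1/616 = 0.3463
solve Ax = b  →  x = [7.5617 7.4483 34.5647]
2-norm of b is 5.3852; of x, 36.1577
δb = ε·‖b‖·d = [0.0036 -0.0068 0.0041]; solving A·Δx = δb gives ‖Δx‖ = 0.1580
relative error = 0.0044
realised/bound (from unrounded values) ≈ 0.0126
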